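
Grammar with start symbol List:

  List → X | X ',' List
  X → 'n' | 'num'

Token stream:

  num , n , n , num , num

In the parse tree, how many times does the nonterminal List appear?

5

[List [X num] , [List [X n] , [List [X n] , [List [X num] , [List [X num]]]]]]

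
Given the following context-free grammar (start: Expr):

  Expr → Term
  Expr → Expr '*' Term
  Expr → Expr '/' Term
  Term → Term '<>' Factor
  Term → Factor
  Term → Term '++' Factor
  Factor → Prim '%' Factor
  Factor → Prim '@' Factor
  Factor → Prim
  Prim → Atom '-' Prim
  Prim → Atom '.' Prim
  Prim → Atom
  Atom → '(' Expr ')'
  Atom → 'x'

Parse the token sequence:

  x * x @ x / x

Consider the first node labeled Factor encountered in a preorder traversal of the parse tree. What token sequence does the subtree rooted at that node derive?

[Expr [Expr [Expr [Term [Factor [Prim [Atom x]]]]] * [Term [Factor [Prim [Atom x]] @ [Factor [Prim [Atom x]]]]]] / [Term [Factor [Prim [Atom x]]]]]

x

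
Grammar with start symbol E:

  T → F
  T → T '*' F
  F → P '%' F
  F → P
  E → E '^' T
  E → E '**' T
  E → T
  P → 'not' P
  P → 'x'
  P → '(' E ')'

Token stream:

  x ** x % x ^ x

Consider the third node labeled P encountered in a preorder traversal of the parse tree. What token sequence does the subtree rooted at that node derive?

[E [E [E [T [F [P x]]]] ** [T [F [P x] % [F [P x]]]]] ^ [T [F [P x]]]]

x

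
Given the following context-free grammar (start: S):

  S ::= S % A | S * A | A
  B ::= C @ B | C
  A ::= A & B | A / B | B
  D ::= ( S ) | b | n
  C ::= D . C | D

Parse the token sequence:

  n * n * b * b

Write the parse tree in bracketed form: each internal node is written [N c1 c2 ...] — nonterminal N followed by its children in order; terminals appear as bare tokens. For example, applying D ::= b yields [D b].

S
S * A
S * A * A
S * A * A * A
A * A * A * A
B * A * A * A
C * A * A * A
D * A * A * A
n * A * A * A
n * B * A * A
n * C * A * A
n * D * A * A
n * n * A * A
n * n * B * A
n * n * C * A
n * n * D * A
n * n * b * A
n * n * b * B
n * n * b * C
n * n * b * D
n * n * b * b

[S [S [S [S [A [B [C [D n]]]]] * [A [B [C [D n]]]]] * [A [B [C [D b]]]]] * [A [B [C [D b]]]]]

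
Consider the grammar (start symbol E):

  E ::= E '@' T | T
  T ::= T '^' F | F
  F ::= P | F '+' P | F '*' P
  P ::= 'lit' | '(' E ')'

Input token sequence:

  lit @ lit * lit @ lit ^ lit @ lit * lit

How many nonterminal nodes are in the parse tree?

23

[E [E [E [E [T [F [P lit]]]] @ [T [F [F [P lit]] * [P lit]]]] @ [T [T [F [P lit]]] ^ [F [P lit]]]] @ [T [F [F [P lit]] * [P lit]]]]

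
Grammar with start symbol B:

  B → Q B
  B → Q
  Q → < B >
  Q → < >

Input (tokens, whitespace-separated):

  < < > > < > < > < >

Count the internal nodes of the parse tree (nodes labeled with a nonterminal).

[B [Q < [B [Q < >]] >] [B [Q < >] [B [Q < >] [B [Q < >]]]]]

10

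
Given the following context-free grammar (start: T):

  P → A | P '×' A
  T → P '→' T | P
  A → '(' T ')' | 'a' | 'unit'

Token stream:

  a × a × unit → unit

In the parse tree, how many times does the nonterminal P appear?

4

[T [P [P [P [A a]] × [A a]] × [A unit]] → [T [P [A unit]]]]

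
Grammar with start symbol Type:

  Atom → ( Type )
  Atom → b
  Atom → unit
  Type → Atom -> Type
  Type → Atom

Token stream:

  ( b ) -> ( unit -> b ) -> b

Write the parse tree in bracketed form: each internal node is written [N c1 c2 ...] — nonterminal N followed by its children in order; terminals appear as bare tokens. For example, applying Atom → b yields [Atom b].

Type
Atom -> Type
( Type ) -> Type
( Atom ) -> Type
( b ) -> Type
( b ) -> Atom -> Type
( b ) -> ( Type ) -> Type
( b ) -> ( Atom -> Type ) -> Type
( b ) -> ( unit -> Type ) -> Type
( b ) -> ( unit -> Atom ) -> Type
( b ) -> ( unit -> b ) -> Type
( b ) -> ( unit -> b ) -> Atom
( b ) -> ( unit -> b ) -> b

[Type [Atom ( [Type [Atom b]] )] -> [Type [Atom ( [Type [Atom unit] -> [Type [Atom b]]] )] -> [Type [Atom b]]]]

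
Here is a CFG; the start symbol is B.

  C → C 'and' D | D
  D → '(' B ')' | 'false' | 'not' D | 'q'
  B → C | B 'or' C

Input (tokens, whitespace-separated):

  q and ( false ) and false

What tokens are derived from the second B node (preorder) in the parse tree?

[B [C [C [C [D q]] and [D ( [B [C [D false]]] )]] and [D false]]]

false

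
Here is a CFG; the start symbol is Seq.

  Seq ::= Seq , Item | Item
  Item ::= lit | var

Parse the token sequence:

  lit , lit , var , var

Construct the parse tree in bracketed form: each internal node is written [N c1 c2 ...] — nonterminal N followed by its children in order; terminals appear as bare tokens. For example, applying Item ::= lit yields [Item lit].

Seq
Seq , Item
Seq , Item , Item
Seq , Item , Item , Item
Item , Item , Item , Item
lit , Item , Item , Item
lit , lit , Item , Item
lit , lit , var , Item
lit , lit , var , var

[Seq [Seq [Seq [Seq [Item lit]] , [Item lit]] , [Item var]] , [Item var]]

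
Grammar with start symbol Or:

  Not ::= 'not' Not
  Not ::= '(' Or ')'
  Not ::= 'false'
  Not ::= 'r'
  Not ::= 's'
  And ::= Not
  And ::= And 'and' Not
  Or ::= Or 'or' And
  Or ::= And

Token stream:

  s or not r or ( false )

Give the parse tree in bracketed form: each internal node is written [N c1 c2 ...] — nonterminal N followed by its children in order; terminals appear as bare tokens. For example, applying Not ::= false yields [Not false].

[Or [Or [Or [And [Not s]]] or [And [Not not [Not r]]]] or [And [Not ( [Or [And [Not false]]] )]]]

Or
Or or And
Or or And or And
And or And or And
Not or And or And
s or And or And
s or Not or And
s or not Not or And
s or not r or And
s or not r or Not
s or not r or ( Or )
s or not r or ( And )
s or not r or ( Not )
s or not r or ( false )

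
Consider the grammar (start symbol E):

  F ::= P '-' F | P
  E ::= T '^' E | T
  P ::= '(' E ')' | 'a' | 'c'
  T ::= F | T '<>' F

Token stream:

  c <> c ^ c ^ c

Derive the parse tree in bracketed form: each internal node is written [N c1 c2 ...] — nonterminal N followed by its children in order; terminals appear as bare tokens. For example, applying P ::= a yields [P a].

[E [T [T [F [P c]]] <> [F [P c]]] ^ [E [T [F [P c]]] ^ [E [T [F [P c]]]]]]

E
T ^ E
T <> F ^ E
F <> F ^ E
P <> F ^ E
c <> F ^ E
c <> P ^ E
c <> c ^ E
c <> c ^ T ^ E
c <> c ^ F ^ E
c <> c ^ P ^ E
c <> c ^ c ^ E
c <> c ^ c ^ T
c <> c ^ c ^ F
c <> c ^ c ^ P
c <> c ^ c ^ c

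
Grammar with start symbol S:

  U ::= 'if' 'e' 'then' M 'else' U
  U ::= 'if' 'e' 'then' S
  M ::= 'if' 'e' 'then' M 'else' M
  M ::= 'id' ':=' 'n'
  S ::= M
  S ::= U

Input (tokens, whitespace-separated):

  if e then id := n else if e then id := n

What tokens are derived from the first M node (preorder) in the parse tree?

[S [U if e then [M id := n] else [U if e then [S [M id := n]]]]]

id := n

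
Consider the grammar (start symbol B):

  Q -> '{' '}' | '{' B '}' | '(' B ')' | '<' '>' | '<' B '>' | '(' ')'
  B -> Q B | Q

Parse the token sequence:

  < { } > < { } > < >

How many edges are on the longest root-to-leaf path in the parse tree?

5

[B [Q < [B [Q { }]] >] [B [Q < [B [Q { }]] >] [B [Q < >]]]]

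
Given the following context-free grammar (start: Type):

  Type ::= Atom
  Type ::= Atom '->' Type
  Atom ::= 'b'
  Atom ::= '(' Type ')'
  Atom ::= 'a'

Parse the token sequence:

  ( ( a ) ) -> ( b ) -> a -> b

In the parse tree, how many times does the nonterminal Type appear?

7

[Type [Atom ( [Type [Atom ( [Type [Atom a]] )]] )] -> [Type [Atom ( [Type [Atom b]] )] -> [Type [Atom a] -> [Type [Atom b]]]]]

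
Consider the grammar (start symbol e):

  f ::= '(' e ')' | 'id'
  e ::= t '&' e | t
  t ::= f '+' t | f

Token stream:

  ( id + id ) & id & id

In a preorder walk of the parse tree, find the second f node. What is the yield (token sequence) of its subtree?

[e [t [f ( [e [t [f id] + [t [f id]]]] )]] & [e [t [f id]] & [e [t [f id]]]]]

id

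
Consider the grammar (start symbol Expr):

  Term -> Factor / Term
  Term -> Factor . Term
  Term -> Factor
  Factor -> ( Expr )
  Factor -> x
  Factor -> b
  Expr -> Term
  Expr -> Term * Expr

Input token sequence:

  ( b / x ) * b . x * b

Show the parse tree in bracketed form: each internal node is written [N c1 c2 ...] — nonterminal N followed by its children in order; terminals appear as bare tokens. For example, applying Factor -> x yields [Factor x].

Expr
Term * Expr
Factor * Expr
( Expr ) * Expr
( Term ) * Expr
( Factor / Term ) * Expr
( b / Term ) * Expr
( b / Factor ) * Expr
( b / x ) * Expr
( b / x ) * Term * Expr
( b / x ) * Factor . Term * Expr
( b / x ) * b . Term * Expr
( b / x ) * b . Factor * Expr
( b / x ) * b . x * Expr
( b / x ) * b . x * Term
( b / x ) * b . x * Factor
( b / x ) * b . x * b

[Expr [Term [Factor ( [Expr [Term [Factor b] / [Term [Factor x]]]] )]] * [Expr [Term [Factor b] . [Term [Factor x]]] * [Expr [Term [Factor b]]]]]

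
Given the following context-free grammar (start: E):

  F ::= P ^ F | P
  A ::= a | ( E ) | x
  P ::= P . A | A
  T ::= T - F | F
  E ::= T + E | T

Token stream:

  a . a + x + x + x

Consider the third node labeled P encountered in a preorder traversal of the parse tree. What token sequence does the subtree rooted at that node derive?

[E [T [F [P [P [A a]] . [A a]]]] + [E [T [F [P [A x]]]] + [E [T [F [P [A x]]]] + [E [T [F [P [A x]]]]]]]]

x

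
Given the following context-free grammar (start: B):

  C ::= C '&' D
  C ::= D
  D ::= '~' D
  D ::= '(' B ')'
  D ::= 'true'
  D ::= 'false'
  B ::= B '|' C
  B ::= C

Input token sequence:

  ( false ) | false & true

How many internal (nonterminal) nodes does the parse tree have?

11

[B [B [C [D ( [B [C [D false]]] )]]] | [C [C [D false]] & [D true]]]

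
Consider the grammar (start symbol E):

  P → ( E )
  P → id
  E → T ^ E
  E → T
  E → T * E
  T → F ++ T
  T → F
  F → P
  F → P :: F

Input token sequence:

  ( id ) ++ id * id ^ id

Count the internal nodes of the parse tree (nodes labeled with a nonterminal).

[E [T [F [P ( [E [T [F [P id]]]] )]] ++ [T [F [P id]]]] * [E [T [F [P id]]] ^ [E [T [F [P id]]]]]]

19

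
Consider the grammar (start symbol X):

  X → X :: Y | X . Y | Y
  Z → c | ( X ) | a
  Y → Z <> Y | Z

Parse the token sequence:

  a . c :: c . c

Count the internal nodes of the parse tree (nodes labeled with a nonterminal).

[X [X [X [X [Y [Z a]]] . [Y [Z c]]] :: [Y [Z c]]] . [Y [Z c]]]

12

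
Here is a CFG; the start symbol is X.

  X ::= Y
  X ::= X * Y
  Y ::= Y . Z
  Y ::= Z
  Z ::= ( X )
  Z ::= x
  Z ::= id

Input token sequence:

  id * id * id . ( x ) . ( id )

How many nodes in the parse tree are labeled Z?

[X [X [X [Y [Z id]]] * [Y [Z id]]] * [Y [Y [Y [Z id]] . [Z ( [X [Y [Z x]]] )]] . [Z ( [X [Y [Z id]]] )]]]

7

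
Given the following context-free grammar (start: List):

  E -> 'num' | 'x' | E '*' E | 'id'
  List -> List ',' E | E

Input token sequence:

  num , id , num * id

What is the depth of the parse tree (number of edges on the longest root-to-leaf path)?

[List [List [List [E num]] , [E id]] , [E [E num] * [E id]]]

4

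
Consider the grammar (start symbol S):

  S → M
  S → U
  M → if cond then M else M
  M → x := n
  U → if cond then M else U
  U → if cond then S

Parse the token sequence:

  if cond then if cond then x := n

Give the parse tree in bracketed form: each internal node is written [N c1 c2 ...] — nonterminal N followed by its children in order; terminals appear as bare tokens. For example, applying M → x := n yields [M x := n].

[S [U if cond then [S [U if cond then [S [M x := n]]]]]]

S
U
if cond then S
if cond then U
if cond then if cond then S
if cond then if cond then M
if cond then if cond then x := n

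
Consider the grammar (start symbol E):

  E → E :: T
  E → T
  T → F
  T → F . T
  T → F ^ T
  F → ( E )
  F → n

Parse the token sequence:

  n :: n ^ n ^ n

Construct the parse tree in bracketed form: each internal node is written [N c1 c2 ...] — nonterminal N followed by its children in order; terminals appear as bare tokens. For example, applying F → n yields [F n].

E
E :: T
T :: T
F :: T
n :: T
n :: F ^ T
n :: n ^ T
n :: n ^ F ^ T
n :: n ^ n ^ T
n :: n ^ n ^ F
n :: n ^ n ^ n

[E [E [T [F n]]] :: [T [F n] ^ [T [F n] ^ [T [F n]]]]]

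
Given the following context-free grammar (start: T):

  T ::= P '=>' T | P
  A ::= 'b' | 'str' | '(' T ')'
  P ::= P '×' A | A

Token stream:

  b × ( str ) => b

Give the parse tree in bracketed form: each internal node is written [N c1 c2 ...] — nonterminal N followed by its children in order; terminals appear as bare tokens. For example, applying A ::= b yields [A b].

T
P => T
P × A => T
A × A => T
b × A => T
b × ( T ) => T
b × ( P ) => T
b × ( A ) => T
b × ( str ) => T
b × ( str ) => P
b × ( str ) => A
b × ( str ) => b

[T [P [P [A b]] × [A ( [T [P [A str]]] )]] => [T [P [A b]]]]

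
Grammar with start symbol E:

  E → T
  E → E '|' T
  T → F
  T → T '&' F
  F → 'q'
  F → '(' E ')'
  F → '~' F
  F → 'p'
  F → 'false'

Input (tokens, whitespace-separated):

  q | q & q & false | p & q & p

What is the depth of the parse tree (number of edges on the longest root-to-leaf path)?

6

[E [E [E [T [F q]]] | [T [T [T [F q]] & [F q]] & [F false]]] | [T [T [T [F p]] & [F q]] & [F p]]]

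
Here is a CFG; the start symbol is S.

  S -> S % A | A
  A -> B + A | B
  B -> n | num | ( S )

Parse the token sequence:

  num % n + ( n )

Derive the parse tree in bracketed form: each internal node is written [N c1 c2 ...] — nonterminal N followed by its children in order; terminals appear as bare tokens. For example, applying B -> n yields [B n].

[S [S [A [B num]]] % [A [B n] + [A [B ( [S [A [B n]]] )]]]]

S
S % A
A % A
B % A
num % A
num % B + A
num % n + A
num % n + B
num % n + ( S )
num % n + ( A )
num % n + ( B )
num % n + ( n )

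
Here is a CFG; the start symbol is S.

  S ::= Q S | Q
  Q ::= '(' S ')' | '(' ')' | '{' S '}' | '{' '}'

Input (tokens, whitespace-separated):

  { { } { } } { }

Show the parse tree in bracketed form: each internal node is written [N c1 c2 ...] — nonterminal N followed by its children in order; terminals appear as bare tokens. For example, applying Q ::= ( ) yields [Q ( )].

S
Q S
{ S } S
{ Q S } S
{ { } S } S
{ { } Q } S
{ { } { } } S
{ { } { } } Q
{ { } { } } { }

[S [Q { [S [Q { }] [S [Q { }]]] }] [S [Q { }]]]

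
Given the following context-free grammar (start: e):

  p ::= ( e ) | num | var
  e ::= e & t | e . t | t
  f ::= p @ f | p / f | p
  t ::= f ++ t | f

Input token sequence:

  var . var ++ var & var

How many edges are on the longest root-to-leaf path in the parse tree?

6

[e [e [e [t [f [p var]]]] . [t [f [p var]] ++ [t [f [p var]]]]] & [t [f [p var]]]]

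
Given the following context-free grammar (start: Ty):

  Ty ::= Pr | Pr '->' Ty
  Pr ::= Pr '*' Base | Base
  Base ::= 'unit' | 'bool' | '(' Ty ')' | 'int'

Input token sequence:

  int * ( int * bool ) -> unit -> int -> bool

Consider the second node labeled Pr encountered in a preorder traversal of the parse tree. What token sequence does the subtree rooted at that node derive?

[Ty [Pr [Pr [Base int]] * [Base ( [Ty [Pr [Pr [Base int]] * [Base bool]]] )]] -> [Ty [Pr [Base unit]] -> [Ty [Pr [Base int]] -> [Ty [Pr [Base bool]]]]]]

int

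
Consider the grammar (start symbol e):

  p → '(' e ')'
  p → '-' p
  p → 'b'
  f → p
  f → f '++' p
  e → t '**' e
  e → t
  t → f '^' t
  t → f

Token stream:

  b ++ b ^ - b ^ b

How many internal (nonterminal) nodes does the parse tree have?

[e [t [f [f [p b]] ++ [p b]] ^ [t [f [p - [p b]]] ^ [t [f [p b]]]]]]

13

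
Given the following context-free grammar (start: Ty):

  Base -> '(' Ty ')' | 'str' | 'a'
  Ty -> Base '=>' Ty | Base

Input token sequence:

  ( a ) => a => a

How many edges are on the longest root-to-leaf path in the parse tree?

4

[Ty [Base ( [Ty [Base a]] )] => [Ty [Base a] => [Ty [Base a]]]]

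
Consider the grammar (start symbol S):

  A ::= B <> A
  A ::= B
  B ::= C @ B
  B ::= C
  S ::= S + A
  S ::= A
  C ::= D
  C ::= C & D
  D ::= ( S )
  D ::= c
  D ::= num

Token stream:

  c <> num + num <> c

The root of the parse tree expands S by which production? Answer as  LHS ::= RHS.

S ::= S + A

[S [S [A [B [C [D c]]] <> [A [B [C [D num]]]]]] + [A [B [C [D num]]] <> [A [B [C [D c]]]]]]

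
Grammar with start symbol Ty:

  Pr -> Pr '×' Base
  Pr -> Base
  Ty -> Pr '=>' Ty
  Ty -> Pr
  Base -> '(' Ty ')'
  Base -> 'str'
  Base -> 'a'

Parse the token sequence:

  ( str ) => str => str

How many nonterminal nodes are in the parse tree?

[Ty [Pr [Base ( [Ty [Pr [Base str]]] )]] => [Ty [Pr [Base str]] => [Ty [Pr [Base str]]]]]

12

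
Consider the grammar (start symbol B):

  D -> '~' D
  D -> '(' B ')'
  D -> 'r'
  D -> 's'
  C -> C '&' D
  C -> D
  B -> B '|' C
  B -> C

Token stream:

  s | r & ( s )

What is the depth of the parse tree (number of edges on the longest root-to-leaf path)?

[B [B [C [D s]]] | [C [C [D r]] & [D ( [B [C [D s]]] )]]]

6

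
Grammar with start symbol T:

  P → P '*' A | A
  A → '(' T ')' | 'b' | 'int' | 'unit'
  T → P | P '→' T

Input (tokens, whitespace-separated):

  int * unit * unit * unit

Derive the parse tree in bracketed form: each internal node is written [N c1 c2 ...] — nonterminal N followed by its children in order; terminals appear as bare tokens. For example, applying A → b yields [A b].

[T [P [P [P [P [A int]] * [A unit]] * [A unit]] * [A unit]]]

T
P
P * A
P * A * A
P * A * A * A
A * A * A * A
int * A * A * A
int * unit * A * A
int * unit * unit * A
int * unit * unit * unit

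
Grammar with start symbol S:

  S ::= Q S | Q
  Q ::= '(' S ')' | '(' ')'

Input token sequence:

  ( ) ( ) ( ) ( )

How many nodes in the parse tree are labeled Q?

4

[S [Q ( )] [S [Q ( )] [S [Q ( )] [S [Q ( )]]]]]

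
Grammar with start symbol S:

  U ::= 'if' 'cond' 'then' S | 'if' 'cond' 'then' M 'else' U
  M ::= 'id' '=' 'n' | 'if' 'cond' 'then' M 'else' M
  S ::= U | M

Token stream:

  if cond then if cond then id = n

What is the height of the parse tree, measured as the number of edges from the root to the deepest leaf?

[S [U if cond then [S [U if cond then [S [M id = n]]]]]]

6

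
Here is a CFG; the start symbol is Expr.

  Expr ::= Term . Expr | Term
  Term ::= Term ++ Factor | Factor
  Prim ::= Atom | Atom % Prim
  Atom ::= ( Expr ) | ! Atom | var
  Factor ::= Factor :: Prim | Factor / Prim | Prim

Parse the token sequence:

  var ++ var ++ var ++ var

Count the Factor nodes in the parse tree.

[Expr [Term [Term [Term [Term [Factor [Prim [Atom var]]]] ++ [Factor [Prim [Atom var]]]] ++ [Factor [Prim [Atom var]]]] ++ [Factor [Prim [Atom var]]]]]

4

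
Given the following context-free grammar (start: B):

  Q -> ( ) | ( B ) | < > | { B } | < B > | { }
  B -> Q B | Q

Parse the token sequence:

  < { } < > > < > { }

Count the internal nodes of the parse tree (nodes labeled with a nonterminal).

[B [Q < [B [Q { }] [B [Q < >]]] >] [B [Q < >] [B [Q { }]]]]

10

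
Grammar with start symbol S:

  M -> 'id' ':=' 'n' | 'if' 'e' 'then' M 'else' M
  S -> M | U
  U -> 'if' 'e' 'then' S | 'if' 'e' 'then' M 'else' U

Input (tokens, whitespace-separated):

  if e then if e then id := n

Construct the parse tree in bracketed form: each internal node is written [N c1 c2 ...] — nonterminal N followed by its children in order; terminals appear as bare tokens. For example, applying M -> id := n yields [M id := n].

[S [U if e then [S [U if e then [S [M id := n]]]]]]

S
U
if e then S
if e then U
if e then if e then S
if e then if e then M
if e then if e then id := n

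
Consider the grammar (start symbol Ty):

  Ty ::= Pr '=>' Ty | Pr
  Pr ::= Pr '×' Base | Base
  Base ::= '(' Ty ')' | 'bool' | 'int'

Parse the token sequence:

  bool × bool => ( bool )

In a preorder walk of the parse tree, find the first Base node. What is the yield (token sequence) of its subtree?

bool

[Ty [Pr [Pr [Base bool]] × [Base bool]] => [Ty [Pr [Base ( [Ty [Pr [Base bool]]] )]]]]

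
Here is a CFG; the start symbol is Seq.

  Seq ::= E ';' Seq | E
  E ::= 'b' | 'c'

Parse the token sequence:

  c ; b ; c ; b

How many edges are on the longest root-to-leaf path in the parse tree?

[Seq [E c] ; [Seq [E b] ; [Seq [E c] ; [Seq [E b]]]]]

5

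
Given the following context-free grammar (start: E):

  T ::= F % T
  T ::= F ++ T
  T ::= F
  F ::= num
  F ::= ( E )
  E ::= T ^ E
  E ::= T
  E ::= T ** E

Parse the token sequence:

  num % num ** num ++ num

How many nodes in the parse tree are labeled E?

[E [T [F num] % [T [F num]]] ** [E [T [F num] ++ [T [F num]]]]]

2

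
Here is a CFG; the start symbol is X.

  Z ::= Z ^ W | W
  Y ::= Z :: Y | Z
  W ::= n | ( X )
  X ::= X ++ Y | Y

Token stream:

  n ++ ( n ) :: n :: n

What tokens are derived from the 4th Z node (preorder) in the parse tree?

[X [X [Y [Z [W n]]]] ++ [Y [Z [W ( [X [Y [Z [W n]]]] )]] :: [Y [Z [W n]] :: [Y [Z [W n]]]]]]

n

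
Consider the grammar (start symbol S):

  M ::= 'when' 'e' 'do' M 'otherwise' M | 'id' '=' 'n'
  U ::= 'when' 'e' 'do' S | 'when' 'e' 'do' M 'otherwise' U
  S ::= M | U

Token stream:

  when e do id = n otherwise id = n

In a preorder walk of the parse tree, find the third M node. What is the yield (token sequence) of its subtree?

[S [M when e do [M id = n] otherwise [M id = n]]]

id = n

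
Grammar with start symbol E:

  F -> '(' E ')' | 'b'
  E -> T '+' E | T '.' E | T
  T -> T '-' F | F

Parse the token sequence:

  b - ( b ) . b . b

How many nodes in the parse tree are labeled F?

[E [T [T [F b]] - [F ( [E [T [F b]]] )]] . [E [T [F b]] . [E [T [F b]]]]]

5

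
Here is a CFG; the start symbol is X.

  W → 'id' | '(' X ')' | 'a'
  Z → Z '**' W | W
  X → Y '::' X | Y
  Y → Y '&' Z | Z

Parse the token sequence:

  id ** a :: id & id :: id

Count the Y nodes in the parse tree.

[X [Y [Z [Z [W id]] ** [W a]]] :: [X [Y [Y [Z [W id]]] & [Z [W id]]] :: [X [Y [Z [W id]]]]]]

4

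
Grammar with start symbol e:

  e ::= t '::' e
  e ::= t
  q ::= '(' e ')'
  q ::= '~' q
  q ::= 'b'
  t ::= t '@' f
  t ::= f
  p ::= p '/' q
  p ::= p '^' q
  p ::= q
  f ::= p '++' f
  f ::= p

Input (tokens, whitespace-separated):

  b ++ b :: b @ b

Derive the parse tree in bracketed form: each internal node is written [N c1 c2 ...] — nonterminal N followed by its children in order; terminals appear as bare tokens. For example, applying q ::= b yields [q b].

[e [t [f [p [q b]] ++ [f [p [q b]]]]] :: [e [t [t [f [p [q b]]]] @ [f [p [q b]]]]]]

e
t :: e
f :: e
p ++ f :: e
q ++ f :: e
b ++ f :: e
b ++ p :: e
b ++ q :: e
b ++ b :: e
b ++ b :: t
b ++ b :: t @ f
b ++ b :: f @ f
b ++ b :: p @ f
b ++ b :: q @ f
b ++ b :: b @ f
b ++ b :: b @ p
b ++ b :: b @ q
b ++ b :: b @ b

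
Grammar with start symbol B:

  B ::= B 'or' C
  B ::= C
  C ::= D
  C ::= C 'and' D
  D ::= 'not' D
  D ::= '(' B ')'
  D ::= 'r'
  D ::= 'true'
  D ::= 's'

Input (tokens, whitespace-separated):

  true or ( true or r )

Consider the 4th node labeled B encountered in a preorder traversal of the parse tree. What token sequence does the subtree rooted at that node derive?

true

[B [B [C [D true]]] or [C [D ( [B [B [C [D true]]] or [C [D r]]] )]]]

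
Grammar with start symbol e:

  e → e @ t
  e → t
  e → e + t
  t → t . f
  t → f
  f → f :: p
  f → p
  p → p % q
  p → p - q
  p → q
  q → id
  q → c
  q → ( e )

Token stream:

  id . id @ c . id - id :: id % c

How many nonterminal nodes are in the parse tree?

[e [e [t [t [f [p [q id]]]] . [f [p [q id]]]]] @ [t [t [f [p [q c]]]] . [f [f [p [p [q id]] - [q id]]] :: [p [p [q id]] % [q c]]]]]

25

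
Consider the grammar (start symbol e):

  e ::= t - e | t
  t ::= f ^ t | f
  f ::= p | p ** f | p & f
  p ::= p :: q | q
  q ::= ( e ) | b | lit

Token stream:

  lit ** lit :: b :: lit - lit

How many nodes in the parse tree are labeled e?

2

[e [t [f [p [q lit]] ** [f [p [p [p [q lit]] :: [q b]] :: [q lit]]]]] - [e [t [f [p [q lit]]]]]]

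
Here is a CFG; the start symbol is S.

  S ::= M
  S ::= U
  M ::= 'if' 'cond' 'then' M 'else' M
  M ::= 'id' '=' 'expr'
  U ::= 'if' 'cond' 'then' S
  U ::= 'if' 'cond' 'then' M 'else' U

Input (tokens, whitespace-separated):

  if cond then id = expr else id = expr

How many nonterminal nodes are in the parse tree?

[S [M if cond then [M id = expr] else [M id = expr]]]

4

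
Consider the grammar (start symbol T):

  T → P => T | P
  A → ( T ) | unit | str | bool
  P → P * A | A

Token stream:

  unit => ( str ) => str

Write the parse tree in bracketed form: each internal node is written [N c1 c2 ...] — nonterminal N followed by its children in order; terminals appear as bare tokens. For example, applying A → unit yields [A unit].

T
P => T
A => T
unit => T
unit => P => T
unit => A => T
unit => ( T ) => T
unit => ( P ) => T
unit => ( A ) => T
unit => ( str ) => T
unit => ( str ) => P
unit => ( str ) => A
unit => ( str ) => str

[T [P [A unit]] => [T [P [A ( [T [P [A str]]] )]] => [T [P [A str]]]]]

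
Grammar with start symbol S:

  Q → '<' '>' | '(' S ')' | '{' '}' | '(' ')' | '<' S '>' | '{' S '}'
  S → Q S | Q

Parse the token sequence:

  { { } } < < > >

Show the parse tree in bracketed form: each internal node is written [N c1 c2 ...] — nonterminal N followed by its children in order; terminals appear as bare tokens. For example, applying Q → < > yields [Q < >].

[S [Q { [S [Q { }]] }] [S [Q < [S [Q < >]] >]]]

S
Q S
{ S } S
{ Q } S
{ { } } S
{ { } } Q
{ { } } < S >
{ { } } < Q >
{ { } } < < > >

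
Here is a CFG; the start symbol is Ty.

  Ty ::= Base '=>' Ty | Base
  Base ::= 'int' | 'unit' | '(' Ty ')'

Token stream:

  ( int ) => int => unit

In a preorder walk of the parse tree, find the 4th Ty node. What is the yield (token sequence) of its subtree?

[Ty [Base ( [Ty [Base int]] )] => [Ty [Base int] => [Ty [Base unit]]]]

unit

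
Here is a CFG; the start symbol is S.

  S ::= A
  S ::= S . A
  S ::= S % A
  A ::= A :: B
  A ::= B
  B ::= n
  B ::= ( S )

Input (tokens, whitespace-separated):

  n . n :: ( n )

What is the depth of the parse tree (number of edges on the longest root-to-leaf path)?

6

[S [S [A [B n]]] . [A [A [B n]] :: [B ( [S [A [B n]]] )]]]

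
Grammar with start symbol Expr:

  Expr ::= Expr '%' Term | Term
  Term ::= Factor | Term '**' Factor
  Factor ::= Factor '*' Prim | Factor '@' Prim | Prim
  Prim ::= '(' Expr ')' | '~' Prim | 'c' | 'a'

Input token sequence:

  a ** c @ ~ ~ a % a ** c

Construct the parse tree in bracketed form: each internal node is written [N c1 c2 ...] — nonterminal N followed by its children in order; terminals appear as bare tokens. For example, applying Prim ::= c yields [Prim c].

[Expr [Expr [Term [Term [Factor [Prim a]]] ** [Factor [Factor [Prim c]] @ [Prim ~ [Prim ~ [Prim a]]]]]] % [Term [Term [Factor [Prim a]]] ** [Factor [Prim c]]]]

Expr
Expr % Term
Term % Term
Term ** Factor % Term
Factor ** Factor % Term
Prim ** Factor % Term
a ** Factor % Term
a ** Factor @ Prim % Term
a ** Prim @ Prim % Term
a ** c @ Prim % Term
a ** c @ ~ Prim % Term
a ** c @ ~ ~ Prim % Term
a ** c @ ~ ~ a % Term
a ** c @ ~ ~ a % Term ** Factor
a ** c @ ~ ~ a % Factor ** Factor
a ** c @ ~ ~ a % Prim ** Factor
a ** c @ ~ ~ a % a ** Factor
a ** c @ ~ ~ a % a ** Prim
a ** c @ ~ ~ a % a ** c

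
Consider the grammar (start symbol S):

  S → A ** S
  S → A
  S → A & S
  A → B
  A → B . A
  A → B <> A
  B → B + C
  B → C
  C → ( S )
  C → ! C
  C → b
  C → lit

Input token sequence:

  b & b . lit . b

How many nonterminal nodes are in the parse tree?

[S [A [B [C b]]] & [S [A [B [C b]] . [A [B [C lit]] . [A [B [C b]]]]]]]

14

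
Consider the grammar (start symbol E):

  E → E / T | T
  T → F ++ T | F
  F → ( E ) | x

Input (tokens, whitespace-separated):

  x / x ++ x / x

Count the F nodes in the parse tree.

4

[E [E [E [T [F x]]] / [T [F x] ++ [T [F x]]]] / [T [F x]]]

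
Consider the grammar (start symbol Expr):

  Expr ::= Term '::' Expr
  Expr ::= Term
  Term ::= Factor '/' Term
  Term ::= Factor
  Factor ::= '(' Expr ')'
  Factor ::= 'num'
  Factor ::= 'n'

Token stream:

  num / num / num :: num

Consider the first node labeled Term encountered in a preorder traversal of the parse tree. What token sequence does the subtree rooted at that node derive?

[Expr [Term [Factor num] / [Term [Factor num] / [Term [Factor num]]]] :: [Expr [Term [Factor num]]]]

num / num / num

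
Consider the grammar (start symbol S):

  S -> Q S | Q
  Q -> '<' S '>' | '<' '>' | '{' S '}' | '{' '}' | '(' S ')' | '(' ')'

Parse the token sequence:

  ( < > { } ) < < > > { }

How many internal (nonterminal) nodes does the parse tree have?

12

[S [Q ( [S [Q < >] [S [Q { }]]] )] [S [Q < [S [Q < >]] >] [S [Q { }]]]]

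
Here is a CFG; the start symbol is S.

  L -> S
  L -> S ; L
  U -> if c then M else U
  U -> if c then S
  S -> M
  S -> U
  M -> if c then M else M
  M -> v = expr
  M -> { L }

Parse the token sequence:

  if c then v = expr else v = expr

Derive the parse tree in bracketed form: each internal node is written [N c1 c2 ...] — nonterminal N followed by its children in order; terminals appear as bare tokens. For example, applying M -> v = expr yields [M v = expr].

S
M
if c then M else M
if c then v = expr else M
if c then v = expr else v = expr

[S [M if c then [M v = expr] else [M v = expr]]]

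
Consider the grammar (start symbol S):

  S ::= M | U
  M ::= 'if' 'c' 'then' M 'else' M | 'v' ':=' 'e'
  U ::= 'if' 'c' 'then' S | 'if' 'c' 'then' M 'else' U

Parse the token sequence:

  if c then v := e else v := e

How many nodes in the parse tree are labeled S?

[S [M if c then [M v := e] else [M v := e]]]

1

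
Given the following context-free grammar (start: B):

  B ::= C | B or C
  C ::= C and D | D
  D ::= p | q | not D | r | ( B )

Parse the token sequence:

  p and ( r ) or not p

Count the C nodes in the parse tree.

[B [B [C [C [D p]] and [D ( [B [C [D r]]] )]]] or [C [D not [D p]]]]

4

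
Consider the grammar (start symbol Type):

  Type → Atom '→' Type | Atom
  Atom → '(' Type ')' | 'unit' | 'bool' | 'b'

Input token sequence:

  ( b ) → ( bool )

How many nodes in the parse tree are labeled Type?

[Type [Atom ( [Type [Atom b]] )] → [Type [Atom ( [Type [Atom bool]] )]]]

4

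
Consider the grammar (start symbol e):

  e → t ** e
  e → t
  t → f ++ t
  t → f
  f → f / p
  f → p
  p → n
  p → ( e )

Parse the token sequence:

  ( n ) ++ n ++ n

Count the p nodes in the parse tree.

[e [t [f [p ( [e [t [f [p n]]]] )]] ++ [t [f [p n]] ++ [t [f [p n]]]]]]

4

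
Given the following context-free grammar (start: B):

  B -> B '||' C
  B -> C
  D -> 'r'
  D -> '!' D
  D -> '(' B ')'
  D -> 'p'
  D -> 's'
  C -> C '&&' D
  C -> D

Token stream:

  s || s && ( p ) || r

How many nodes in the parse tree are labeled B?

[B [B [B [C [D s]]] || [C [C [D s]] && [D ( [B [C [D p]]] )]]] || [C [D r]]]

4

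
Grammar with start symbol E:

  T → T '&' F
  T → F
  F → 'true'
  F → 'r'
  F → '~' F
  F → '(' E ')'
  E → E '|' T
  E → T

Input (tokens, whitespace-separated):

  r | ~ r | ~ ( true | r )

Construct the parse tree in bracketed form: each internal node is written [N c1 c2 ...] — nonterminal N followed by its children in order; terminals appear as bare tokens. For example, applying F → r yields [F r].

[E [E [E [T [F r]]] | [T [F ~ [F r]]]] | [T [F ~ [F ( [E [E [T [F true]]] | [T [F r]]] )]]]]

E
E | T
E | T | T
T | T | T
F | T | T
r | T | T
r | F | T
r | ~ F | T
r | ~ r | T
r | ~ r | F
r | ~ r | ~ F
r | ~ r | ~ ( E )
r | ~ r | ~ ( E | T )
r | ~ r | ~ ( T | T )
r | ~ r | ~ ( F | T )
r | ~ r | ~ ( true | T )
r | ~ r | ~ ( true | F )
r | ~ r | ~ ( true | r )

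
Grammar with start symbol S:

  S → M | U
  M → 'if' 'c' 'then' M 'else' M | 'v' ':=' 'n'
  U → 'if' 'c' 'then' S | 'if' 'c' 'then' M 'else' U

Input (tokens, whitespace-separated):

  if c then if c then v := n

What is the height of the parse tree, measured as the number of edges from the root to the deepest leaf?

[S [U if c then [S [U if c then [S [M v := n]]]]]]

6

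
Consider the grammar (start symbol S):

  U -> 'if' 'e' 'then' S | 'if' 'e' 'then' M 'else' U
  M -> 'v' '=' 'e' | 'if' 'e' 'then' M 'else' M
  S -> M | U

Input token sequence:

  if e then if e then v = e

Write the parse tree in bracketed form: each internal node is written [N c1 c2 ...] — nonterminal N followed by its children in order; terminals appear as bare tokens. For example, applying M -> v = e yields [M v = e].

[S [U if e then [S [U if e then [S [M v = e]]]]]]

S
U
if e then S
if e then U
if e then if e then S
if e then if e then M
if e then if e then v = e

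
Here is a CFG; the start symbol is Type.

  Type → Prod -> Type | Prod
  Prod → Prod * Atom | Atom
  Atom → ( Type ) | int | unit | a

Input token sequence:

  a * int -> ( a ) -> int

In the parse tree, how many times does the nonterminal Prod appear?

5

[Type [Prod [Prod [Atom a]] * [Atom int]] -> [Type [Prod [Atom ( [Type [Prod [Atom a]]] )]] -> [Type [Prod [Atom int]]]]]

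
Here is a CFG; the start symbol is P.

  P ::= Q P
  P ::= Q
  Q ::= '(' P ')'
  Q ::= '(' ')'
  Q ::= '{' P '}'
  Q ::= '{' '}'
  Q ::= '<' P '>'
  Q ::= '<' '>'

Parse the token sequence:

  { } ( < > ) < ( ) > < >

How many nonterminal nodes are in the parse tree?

[P [Q { }] [P [Q ( [P [Q < >]] )] [P [Q < [P [Q ( )]] >] [P [Q < >]]]]]

12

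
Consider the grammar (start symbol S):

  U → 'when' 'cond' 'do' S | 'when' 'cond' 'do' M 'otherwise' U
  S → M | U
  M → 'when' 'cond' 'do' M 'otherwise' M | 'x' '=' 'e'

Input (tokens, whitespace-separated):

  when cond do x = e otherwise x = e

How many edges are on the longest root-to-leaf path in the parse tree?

[S [M when cond do [M x = e] otherwise [M x = e]]]

3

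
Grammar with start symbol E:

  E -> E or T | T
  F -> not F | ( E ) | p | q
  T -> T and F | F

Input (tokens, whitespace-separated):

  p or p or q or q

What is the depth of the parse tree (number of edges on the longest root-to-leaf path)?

[E [E [E [E [T [F p]]] or [T [F p]]] or [T [F q]]] or [T [F q]]]

6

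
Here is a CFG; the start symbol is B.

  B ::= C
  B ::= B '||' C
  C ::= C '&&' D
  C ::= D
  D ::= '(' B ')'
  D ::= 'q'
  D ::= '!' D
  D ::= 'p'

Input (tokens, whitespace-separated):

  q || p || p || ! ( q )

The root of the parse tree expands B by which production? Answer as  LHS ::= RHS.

[B [B [B [B [C [D q]]] || [C [D p]]] || [C [D p]]] || [C [D ! [D ( [B [C [D q]]] )]]]]

B ::= B '||' C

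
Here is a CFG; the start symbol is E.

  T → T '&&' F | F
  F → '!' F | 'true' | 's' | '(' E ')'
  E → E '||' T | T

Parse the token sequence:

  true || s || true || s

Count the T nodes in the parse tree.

[E [E [E [E [T [F true]]] || [T [F s]]] || [T [F true]]] || [T [F s]]]

4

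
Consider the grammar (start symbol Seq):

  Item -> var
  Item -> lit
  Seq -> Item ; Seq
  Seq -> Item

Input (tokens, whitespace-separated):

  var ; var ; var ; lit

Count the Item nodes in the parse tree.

4

[Seq [Item var] ; [Seq [Item var] ; [Seq [Item var] ; [Seq [Item lit]]]]]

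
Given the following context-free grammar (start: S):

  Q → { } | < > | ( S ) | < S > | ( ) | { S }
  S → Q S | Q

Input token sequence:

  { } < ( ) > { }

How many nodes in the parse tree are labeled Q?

4

[S [Q { }] [S [Q < [S [Q ( )]] >] [S [Q { }]]]]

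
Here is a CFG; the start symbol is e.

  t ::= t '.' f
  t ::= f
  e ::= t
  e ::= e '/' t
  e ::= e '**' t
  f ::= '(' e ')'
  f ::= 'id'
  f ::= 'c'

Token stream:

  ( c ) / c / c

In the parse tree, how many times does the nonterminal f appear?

[e [e [e [t [f ( [e [t [f c]]] )]]] / [t [f c]]] / [t [f c]]]

4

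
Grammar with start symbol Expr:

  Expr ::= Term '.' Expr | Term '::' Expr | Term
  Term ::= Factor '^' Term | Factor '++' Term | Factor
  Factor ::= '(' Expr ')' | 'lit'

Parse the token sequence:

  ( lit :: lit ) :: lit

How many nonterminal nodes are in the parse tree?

12

[Expr [Term [Factor ( [Expr [Term [Factor lit]] :: [Expr [Term [Factor lit]]]] )]] :: [Expr [Term [Factor lit]]]]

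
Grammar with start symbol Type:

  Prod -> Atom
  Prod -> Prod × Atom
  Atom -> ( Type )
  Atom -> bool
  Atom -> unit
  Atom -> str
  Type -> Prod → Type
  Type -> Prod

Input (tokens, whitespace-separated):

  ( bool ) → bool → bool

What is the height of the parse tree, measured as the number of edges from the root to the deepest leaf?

[Type [Prod [Atom ( [Type [Prod [Atom bool]]] )]] → [Type [Prod [Atom bool]] → [Type [Prod [Atom bool]]]]]

6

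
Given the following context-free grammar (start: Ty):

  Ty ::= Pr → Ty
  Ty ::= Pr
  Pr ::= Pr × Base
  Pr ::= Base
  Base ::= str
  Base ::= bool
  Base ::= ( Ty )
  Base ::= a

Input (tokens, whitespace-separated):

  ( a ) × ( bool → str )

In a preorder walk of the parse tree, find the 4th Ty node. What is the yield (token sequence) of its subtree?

[Ty [Pr [Pr [Base ( [Ty [Pr [Base a]]] )]] × [Base ( [Ty [Pr [Base bool]] → [Ty [Pr [Base str]]]] )]]]

str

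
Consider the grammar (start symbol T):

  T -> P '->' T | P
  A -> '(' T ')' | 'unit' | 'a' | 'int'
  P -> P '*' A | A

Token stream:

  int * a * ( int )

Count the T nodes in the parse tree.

[T [P [P [P [A int]] * [A a]] * [A ( [T [P [A int]]] )]]]

2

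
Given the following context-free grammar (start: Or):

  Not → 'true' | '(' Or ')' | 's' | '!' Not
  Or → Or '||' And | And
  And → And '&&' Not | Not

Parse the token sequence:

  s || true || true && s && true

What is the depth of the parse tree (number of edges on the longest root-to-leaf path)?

[Or [Or [Or [And [Not s]]] || [And [Not true]]] || [And [And [And [Not true]] && [Not s]] && [Not true]]]

5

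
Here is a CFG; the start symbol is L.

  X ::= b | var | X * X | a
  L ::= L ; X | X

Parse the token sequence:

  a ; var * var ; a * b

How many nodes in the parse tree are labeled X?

7

[L [L [L [X a]] ; [X [X var] * [X var]]] ; [X [X a] * [X b]]]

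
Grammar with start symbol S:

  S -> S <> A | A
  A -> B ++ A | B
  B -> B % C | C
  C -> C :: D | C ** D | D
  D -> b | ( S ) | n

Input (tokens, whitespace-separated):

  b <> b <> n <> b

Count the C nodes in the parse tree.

4

[S [S [S [S [A [B [C [D b]]]]] <> [A [B [C [D b]]]]] <> [A [B [C [D n]]]]] <> [A [B [C [D b]]]]]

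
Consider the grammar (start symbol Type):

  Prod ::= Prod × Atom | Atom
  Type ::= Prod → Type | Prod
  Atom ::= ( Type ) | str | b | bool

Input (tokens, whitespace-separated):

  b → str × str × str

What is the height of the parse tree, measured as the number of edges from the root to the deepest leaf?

6

[Type [Prod [Atom b]] → [Type [Prod [Prod [Prod [Atom str]] × [Atom str]] × [Atom str]]]]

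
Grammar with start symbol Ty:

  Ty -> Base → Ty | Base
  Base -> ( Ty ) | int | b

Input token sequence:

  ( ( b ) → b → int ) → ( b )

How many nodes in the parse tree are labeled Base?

[Ty [Base ( [Ty [Base ( [Ty [Base b]] )] → [Ty [Base b] → [Ty [Base int]]]] )] → [Ty [Base ( [Ty [Base b]] )]]]

7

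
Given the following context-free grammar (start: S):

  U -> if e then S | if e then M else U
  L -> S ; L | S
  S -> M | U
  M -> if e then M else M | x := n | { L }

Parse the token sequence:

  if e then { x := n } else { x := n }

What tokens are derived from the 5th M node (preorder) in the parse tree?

[S [M if e then [M { [L [S [M x := n]]] }] else [M { [L [S [M x := n]]] }]]]

x := n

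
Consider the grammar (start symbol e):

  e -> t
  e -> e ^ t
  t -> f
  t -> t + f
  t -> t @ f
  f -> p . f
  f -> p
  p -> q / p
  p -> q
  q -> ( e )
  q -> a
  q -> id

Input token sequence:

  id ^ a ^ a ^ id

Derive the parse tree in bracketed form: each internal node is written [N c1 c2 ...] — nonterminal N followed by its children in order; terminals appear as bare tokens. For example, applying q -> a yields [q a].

[e [e [e [e [t [f [p [q id]]]]] ^ [t [f [p [q a]]]]] ^ [t [f [p [q a]]]]] ^ [t [f [p [q id]]]]]

e
e ^ t
e ^ t ^ t
e ^ t ^ t ^ t
t ^ t ^ t ^ t
f ^ t ^ t ^ t
p ^ t ^ t ^ t
q ^ t ^ t ^ t
id ^ t ^ t ^ t
id ^ f ^ t ^ t
id ^ p ^ t ^ t
id ^ q ^ t ^ t
id ^ a ^ t ^ t
id ^ a ^ f ^ t
id ^ a ^ p ^ t
id ^ a ^ q ^ t
id ^ a ^ a ^ t
id ^ a ^ a ^ f
id ^ a ^ a ^ p
id ^ a ^ a ^ q
id ^ a ^ a ^ id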